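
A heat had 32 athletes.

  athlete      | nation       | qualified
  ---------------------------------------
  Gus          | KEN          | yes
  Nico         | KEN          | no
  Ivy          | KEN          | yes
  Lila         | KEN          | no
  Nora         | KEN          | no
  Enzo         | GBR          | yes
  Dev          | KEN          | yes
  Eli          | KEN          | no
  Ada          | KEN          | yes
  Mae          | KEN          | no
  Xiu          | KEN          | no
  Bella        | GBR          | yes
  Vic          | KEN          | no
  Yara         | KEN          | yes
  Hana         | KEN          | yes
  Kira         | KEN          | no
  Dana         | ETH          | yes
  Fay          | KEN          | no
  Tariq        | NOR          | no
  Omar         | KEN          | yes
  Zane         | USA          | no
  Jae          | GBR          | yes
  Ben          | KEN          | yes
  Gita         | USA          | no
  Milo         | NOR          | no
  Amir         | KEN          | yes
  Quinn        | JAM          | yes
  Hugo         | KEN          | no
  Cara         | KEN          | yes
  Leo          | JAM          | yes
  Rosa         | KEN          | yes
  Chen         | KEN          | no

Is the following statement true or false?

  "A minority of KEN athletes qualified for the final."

'A minority of KEN athletes qualified for the final' holds iff |A ∩ B| < |A ∖ B|.
|A| = 22, |A ∩ B| = 11, |A ∖ B| = 11.
11 = 11, so the statement is false.

False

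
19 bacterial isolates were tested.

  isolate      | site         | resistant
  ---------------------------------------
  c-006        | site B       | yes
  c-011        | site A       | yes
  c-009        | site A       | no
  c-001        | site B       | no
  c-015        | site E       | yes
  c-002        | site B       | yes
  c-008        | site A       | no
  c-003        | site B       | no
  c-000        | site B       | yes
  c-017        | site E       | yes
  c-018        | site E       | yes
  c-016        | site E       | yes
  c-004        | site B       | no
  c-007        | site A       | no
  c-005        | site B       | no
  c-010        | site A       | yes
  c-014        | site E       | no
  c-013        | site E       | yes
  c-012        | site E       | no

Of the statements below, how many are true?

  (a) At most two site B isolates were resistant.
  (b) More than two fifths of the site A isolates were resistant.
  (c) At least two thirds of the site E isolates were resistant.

1

(a) site B: |A| = 7, |A ∩ B| = 3; needs |A ∩ B| ≤ 2 — false.
(b) site A: |A| = 5, |A ∩ B| = 2; needs |A ∩ B| / |A| > 2/5 — false.
(c) site E: |A| = 7, |A ∩ B| = 5; needs |A ∩ B| / |A| ≥ 2/3 — true.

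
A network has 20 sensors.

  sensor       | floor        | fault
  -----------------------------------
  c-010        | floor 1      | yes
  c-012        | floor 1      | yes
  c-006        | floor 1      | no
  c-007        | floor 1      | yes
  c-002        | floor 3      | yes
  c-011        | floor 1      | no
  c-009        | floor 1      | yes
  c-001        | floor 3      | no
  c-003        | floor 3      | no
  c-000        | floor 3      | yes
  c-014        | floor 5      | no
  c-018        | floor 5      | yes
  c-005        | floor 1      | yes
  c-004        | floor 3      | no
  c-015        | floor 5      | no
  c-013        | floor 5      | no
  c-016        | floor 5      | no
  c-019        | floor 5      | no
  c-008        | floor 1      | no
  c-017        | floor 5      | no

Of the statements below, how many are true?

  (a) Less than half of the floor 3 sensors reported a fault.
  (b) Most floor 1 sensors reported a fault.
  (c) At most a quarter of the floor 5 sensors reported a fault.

3

(a) floor 3: |A| = 5, |A ∩ B| = 2; needs |A ∩ B| < |A ∖ B| — true.
(b) floor 1: |A| = 8, |A ∩ B| = 5; needs |A ∩ B| > |A ∖ B| — true.
(c) floor 5: |A| = 7, |A ∩ B| = 1; needs |A ∩ B| / |A| ≤ 1/4 — true.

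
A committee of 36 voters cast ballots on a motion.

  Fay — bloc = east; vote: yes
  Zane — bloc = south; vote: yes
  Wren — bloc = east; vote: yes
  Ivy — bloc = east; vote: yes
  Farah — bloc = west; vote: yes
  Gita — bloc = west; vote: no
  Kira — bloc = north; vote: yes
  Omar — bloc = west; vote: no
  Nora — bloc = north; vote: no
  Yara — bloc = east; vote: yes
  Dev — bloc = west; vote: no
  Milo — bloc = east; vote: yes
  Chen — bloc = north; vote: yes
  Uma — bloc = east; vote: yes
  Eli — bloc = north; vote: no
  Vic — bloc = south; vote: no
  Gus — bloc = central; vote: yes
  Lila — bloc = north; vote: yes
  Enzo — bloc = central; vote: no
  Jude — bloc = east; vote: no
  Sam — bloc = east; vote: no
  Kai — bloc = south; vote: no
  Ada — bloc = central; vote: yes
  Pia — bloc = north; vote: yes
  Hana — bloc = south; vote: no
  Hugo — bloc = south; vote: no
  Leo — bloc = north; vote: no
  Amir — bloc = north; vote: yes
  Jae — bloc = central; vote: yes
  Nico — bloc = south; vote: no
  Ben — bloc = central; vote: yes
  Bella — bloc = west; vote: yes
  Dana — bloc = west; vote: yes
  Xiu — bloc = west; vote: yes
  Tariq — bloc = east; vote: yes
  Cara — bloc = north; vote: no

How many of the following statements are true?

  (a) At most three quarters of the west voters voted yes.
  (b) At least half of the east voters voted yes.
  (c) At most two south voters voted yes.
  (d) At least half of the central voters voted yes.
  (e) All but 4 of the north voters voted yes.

(a) west: |A| = 7, |A ∩ B| = 4; needs |A ∩ B| / |A| ≤ 3/4 — true.
(b) east: |A| = 9, |A ∩ B| = 7; needs |A ∩ B| ≥ |A ∖ B| — true.
(c) south: |A| = 6, |A ∩ B| = 1; needs |A ∩ B| ≤ 2 — true.
(d) central: |A| = 5, |A ∩ B| = 4; needs |A ∩ B| ≥ |A ∖ B| — true.
(e) north: |A| = 9, |A ∩ B| = 5; needs |A ∖ B| = 4 — true.

5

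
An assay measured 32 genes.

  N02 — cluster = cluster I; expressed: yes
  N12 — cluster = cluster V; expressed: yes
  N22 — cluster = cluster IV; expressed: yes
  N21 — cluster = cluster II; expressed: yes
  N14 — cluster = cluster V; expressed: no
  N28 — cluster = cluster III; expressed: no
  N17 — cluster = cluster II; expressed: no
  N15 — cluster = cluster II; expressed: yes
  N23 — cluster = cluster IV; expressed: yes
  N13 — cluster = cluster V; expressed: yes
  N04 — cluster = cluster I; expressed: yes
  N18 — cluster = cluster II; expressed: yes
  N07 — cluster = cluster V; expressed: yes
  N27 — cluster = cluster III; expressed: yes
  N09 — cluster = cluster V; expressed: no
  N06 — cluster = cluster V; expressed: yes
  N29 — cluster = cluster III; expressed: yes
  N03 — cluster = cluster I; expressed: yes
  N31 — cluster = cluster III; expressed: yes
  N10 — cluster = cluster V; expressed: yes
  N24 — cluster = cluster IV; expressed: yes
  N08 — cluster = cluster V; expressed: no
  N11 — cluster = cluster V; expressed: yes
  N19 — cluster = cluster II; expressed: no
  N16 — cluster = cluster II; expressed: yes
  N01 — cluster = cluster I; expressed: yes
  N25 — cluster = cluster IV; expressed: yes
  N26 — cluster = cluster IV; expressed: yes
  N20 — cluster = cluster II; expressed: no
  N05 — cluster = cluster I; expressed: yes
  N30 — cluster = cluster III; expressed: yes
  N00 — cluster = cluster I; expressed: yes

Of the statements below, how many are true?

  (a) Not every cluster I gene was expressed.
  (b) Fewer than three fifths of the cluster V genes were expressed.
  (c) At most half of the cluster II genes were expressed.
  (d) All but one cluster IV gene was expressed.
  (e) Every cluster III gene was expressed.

(a) cluster I: |A| = 6, |A ∩ B| = 6; needs A ⊄ B (|A ∖ B| ≥ 1) — false.
(b) cluster V: |A| = 9, |A ∩ B| = 6; needs |A ∩ B| / |A| < 3/5 — false.
(c) cluster II: |A| = 7, |A ∩ B| = 4; needs |A ∩ B| ≤ |A ∖ B| — false.
(d) cluster IV: |A| = 5, |A ∩ B| = 5; needs |A ∖ B| = 1 — false.
(e) cluster III: |A| = 5, |A ∩ B| = 4; needs A ⊆ B, i.e. every element of A is in B (|A ∖ B| = 0) — false.

0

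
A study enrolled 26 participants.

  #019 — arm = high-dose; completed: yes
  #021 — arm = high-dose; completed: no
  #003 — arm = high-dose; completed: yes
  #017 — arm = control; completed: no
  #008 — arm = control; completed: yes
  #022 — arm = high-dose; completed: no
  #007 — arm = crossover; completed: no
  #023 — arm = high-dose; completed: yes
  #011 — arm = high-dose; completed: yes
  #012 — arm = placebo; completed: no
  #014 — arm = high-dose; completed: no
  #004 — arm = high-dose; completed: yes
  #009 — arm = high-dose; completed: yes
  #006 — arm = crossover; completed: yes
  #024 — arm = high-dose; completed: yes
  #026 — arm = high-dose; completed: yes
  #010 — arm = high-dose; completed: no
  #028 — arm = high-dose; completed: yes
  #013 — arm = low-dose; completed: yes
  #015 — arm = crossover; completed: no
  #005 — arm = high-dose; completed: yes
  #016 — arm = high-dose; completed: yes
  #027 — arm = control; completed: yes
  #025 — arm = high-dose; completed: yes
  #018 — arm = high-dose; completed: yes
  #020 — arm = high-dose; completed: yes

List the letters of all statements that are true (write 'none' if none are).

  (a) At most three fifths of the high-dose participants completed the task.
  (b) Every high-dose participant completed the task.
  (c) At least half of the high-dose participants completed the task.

(c)

|A| = 18, |A ∩ B| = 14, |A ∖ B| = 4.
(a) |A ∩ B| / |A| ≤ 3/5: fails.
(b) A ⊆ B, i.e. every element of A is in B (|A ∖ B| = 0): fails.
(c) |A ∩ B| ≥ |A ∖ B|: holds.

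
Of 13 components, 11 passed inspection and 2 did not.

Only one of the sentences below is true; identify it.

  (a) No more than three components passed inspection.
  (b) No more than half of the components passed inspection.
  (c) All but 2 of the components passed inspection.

(c)

|A| = 13, |A ∩ B| = 11, |A ∖ B| = 2.
(a) requires |A ∩ B| ≤ 3: false.
(b) requires |A ∩ B| ≤ |A ∖ B|: false.
(c) requires |A ∖ B| = 2: true.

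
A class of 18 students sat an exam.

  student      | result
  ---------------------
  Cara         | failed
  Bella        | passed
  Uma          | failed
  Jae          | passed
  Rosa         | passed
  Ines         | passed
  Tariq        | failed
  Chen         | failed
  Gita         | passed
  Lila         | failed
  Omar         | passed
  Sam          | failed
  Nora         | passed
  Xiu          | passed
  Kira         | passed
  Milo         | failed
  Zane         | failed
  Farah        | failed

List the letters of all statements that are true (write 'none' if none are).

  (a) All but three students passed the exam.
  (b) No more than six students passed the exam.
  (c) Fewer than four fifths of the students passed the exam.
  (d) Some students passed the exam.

(c), (d)

|A| = 18, |A ∩ B| = 9, |A ∖ B| = 9.
(a) |A ∖ B| = 3: fails.
(b) |A ∩ B| ≤ 6: fails.
(c) |A ∩ B| / |A| < 4/5: holds.
(d) A ∩ B ≠ ∅ (|A ∩ B| ≥ 1): holds.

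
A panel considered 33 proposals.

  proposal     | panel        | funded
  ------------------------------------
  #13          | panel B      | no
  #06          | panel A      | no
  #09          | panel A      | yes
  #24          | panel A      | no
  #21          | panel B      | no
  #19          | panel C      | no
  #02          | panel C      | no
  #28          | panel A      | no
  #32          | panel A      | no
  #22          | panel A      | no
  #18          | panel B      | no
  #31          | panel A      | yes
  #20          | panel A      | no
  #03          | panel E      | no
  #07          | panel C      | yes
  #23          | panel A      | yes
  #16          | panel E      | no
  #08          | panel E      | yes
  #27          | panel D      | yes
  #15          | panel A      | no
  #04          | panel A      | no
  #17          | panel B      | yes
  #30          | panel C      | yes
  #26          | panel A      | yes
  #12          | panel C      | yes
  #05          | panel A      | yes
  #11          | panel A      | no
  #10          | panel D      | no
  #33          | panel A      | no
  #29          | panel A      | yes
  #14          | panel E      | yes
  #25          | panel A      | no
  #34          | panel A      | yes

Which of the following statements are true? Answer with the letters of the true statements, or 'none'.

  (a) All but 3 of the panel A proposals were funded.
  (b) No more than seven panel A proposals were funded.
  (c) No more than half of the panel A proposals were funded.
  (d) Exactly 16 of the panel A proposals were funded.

|A| = 18, |A ∩ B| = 7, |A ∖ B| = 11.
(a) |A ∖ B| = 3: fails.
(b) |A ∩ B| ≤ 7: holds.
(c) |A ∩ B| ≤ |A ∖ B|: holds.
(d) |A ∩ B| = 16: fails.

(b), (c)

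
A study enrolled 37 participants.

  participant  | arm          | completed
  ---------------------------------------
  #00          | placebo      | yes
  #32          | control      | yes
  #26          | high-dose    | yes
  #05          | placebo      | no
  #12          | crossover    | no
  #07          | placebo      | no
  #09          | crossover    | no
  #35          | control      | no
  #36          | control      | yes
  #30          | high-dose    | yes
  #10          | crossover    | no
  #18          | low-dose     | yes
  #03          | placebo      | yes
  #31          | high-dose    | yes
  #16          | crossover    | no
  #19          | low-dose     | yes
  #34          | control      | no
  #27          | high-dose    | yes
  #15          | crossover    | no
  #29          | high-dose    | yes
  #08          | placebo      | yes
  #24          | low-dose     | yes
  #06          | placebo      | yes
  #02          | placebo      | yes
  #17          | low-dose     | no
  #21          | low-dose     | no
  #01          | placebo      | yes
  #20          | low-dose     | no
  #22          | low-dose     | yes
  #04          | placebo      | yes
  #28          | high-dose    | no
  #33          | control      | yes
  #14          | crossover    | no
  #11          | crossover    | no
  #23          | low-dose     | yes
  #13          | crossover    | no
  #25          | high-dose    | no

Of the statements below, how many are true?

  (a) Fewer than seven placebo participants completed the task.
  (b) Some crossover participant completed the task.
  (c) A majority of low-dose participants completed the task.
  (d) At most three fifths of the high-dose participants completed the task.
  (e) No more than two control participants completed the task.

(a) placebo: |A| = 9, |A ∩ B| = 7; needs |A ∩ B| < 7 — false.
(b) crossover: |A| = 8, |A ∩ B| = 0; needs A ∩ B ≠ ∅ (|A ∩ B| ≥ 1) — false.
(c) low-dose: |A| = 8, |A ∩ B| = 5; needs |A ∩ B| > |A ∖ B| — true.
(d) high-dose: |A| = 7, |A ∩ B| = 5; needs |A ∩ B| / |A| ≤ 3/5 — false.
(e) control: |A| = 5, |A ∩ B| = 3; needs |A ∩ B| ≤ 2 — false.

1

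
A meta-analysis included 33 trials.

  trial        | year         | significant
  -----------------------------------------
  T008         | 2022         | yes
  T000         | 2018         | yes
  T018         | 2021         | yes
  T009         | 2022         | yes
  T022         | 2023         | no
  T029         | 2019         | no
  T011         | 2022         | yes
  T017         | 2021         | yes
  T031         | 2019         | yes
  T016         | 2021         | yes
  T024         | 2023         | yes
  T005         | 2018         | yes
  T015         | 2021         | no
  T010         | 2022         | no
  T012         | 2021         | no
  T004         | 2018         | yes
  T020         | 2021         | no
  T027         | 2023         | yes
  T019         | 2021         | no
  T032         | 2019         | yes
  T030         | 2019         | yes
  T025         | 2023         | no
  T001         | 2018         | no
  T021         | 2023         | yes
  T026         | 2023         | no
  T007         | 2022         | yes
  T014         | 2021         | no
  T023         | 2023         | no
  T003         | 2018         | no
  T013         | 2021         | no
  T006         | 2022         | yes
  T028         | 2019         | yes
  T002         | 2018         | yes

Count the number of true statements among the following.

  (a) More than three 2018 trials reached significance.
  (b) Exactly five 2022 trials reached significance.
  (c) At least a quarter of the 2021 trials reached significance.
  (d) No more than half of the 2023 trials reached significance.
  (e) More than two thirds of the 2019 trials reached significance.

5

(a) 2018: |A| = 6, |A ∩ B| = 4; needs |A ∩ B| > 3 — true.
(b) 2022: |A| = 6, |A ∩ B| = 5; needs |A ∩ B| = 5 — true.
(c) 2021: |A| = 9, |A ∩ B| = 3; needs |A ∩ B| / |A| ≥ 1/4 — true.
(d) 2023: |A| = 7, |A ∩ B| = 3; needs |A ∩ B| ≤ |A ∖ B| — true.
(e) 2019: |A| = 5, |A ∩ B| = 4; needs |A ∩ B| / |A| > 2/3 — true.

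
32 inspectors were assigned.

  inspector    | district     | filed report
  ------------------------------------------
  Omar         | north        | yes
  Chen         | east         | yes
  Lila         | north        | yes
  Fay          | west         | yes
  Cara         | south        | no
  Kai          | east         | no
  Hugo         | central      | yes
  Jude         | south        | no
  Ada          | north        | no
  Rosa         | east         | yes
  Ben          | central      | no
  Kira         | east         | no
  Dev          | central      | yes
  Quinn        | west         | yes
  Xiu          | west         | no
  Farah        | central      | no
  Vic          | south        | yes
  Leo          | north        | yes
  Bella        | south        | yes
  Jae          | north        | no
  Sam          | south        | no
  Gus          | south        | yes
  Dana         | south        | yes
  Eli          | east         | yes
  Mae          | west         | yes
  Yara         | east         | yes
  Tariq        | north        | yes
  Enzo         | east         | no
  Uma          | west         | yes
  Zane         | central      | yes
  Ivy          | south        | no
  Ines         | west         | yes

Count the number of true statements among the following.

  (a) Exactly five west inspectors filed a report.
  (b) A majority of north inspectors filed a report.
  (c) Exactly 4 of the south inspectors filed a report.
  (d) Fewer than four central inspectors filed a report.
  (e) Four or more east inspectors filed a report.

(a) west: |A| = 6, |A ∩ B| = 5; needs |A ∩ B| = 5 — true.
(b) north: |A| = 6, |A ∩ B| = 4; needs |A ∩ B| > |A ∖ B| — true.
(c) south: |A| = 8, |A ∩ B| = 4; needs |A ∩ B| = 4 — true.
(d) central: |A| = 5, |A ∩ B| = 3; needs |A ∩ B| < 4 — true.
(e) east: |A| = 7, |A ∩ B| = 4; needs |A ∩ B| ≥ 4 — true.

5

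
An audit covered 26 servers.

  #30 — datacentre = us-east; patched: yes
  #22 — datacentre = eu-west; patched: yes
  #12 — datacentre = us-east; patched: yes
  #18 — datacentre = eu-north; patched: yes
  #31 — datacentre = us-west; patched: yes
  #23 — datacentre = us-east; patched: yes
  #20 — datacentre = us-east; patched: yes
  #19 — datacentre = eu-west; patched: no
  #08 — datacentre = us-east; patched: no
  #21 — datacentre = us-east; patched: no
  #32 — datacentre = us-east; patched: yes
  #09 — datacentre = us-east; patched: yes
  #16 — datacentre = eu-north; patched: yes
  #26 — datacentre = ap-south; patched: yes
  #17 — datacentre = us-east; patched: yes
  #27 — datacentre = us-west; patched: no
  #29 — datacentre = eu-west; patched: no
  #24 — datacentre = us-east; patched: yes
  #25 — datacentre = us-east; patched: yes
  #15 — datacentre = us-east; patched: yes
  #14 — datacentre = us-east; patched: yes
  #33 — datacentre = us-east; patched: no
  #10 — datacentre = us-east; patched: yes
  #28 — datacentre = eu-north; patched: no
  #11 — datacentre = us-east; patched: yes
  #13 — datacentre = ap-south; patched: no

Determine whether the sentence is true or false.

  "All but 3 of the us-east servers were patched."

True

The determiner here denotes the relation: |A ∖ B| = 3.
|A| = 16, |A ∩ B| = 13, |A ∖ B| = 3.
|A ∖ B| = 3, so the statement is true.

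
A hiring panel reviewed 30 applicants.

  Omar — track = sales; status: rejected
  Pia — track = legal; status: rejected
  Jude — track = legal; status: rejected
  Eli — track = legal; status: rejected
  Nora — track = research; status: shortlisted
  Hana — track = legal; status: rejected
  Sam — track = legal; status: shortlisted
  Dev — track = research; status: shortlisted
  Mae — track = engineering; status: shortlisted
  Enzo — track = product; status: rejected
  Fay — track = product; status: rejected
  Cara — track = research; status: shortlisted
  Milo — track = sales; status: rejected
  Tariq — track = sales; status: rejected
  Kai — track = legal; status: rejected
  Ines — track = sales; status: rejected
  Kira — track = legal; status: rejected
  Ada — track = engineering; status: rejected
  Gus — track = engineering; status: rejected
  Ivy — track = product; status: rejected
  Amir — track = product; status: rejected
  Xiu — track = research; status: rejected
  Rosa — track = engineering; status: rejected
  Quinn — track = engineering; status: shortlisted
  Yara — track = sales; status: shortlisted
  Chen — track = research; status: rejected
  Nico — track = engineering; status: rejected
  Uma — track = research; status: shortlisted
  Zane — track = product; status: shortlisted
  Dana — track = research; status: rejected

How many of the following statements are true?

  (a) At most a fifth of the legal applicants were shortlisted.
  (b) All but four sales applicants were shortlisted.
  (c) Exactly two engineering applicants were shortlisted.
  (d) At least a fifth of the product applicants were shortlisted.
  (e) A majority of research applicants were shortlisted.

(a) legal: |A| = 7, |A ∩ B| = 1; needs |A ∩ B| / |A| ≤ 1/5 — true.
(b) sales: |A| = 5, |A ∩ B| = 1; needs |A ∖ B| = 4 — true.
(c) engineering: |A| = 6, |A ∩ B| = 2; needs |A ∩ B| = 2 — true.
(d) product: |A| = 5, |A ∩ B| = 1; needs |A ∩ B| / |A| ≥ 1/5 — true.
(e) research: |A| = 7, |A ∩ B| = 4; needs |A ∩ B| > |A ∖ B| — true.

5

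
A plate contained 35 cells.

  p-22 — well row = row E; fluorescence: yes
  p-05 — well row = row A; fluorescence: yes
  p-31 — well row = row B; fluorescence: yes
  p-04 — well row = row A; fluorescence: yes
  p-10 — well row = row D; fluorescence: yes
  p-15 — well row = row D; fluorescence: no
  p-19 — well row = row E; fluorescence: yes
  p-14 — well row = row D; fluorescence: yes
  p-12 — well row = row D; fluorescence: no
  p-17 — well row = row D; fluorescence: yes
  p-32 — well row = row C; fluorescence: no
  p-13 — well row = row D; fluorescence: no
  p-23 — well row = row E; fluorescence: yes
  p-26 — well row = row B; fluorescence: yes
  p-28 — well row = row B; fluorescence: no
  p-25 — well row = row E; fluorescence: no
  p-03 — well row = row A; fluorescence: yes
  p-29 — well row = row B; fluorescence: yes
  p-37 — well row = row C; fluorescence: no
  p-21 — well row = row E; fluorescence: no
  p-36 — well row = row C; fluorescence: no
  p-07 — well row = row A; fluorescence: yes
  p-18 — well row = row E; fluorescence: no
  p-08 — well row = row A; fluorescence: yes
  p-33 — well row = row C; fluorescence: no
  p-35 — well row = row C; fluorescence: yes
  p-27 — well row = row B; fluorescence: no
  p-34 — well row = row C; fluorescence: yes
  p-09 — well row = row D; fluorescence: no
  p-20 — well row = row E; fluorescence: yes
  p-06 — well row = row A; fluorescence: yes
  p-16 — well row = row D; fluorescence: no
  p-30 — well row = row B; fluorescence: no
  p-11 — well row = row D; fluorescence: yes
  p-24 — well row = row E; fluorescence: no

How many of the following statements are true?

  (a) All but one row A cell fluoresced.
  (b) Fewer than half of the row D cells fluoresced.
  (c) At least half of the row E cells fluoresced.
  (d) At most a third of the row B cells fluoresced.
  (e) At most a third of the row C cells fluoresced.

3

(a) row A: |A| = 6, |A ∩ B| = 6; needs |A ∖ B| = 1 — false.
(b) row D: |A| = 9, |A ∩ B| = 4; needs |A ∩ B| < |A ∖ B| — true.
(c) row E: |A| = 8, |A ∩ B| = 4; needs |A ∩ B| ≥ |A ∖ B| — true.
(d) row B: |A| = 6, |A ∩ B| = 3; needs |A ∩ B| / |A| ≤ 1/3 — false.
(e) row C: |A| = 6, |A ∩ B| = 2; needs |A ∩ B| / |A| ≤ 1/3 — true.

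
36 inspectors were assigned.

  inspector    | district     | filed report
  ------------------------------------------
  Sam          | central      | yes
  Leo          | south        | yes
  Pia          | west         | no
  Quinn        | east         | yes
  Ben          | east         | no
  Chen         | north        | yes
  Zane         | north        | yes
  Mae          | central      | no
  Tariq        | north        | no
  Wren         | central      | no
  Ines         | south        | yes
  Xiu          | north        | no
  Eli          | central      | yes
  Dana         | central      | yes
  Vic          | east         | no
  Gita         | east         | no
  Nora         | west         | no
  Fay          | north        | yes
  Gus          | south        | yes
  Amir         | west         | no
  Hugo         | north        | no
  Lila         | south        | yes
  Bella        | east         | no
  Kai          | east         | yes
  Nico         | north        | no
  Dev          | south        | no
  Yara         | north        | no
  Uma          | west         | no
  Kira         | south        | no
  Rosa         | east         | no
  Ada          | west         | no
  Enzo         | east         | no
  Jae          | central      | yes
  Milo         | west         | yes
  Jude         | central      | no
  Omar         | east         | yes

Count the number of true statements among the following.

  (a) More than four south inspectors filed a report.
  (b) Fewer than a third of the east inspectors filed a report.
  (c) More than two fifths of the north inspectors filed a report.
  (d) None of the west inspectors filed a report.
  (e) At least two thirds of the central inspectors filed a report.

(a) south: |A| = 6, |A ∩ B| = 4; needs |A ∩ B| > 4 — false.
(b) east: |A| = 9, |A ∩ B| = 3; needs |A ∩ B| / |A| < 1/3 — false.
(c) north: |A| = 8, |A ∩ B| = 3; needs |A ∩ B| / |A| > 2/5 — false.
(d) west: |A| = 6, |A ∩ B| = 1; needs A ∩ B = ∅ (|A ∩ B| = 0) — false.
(e) central: |A| = 7, |A ∩ B| = 4; needs |A ∩ B| / |A| ≥ 2/3 — false.

0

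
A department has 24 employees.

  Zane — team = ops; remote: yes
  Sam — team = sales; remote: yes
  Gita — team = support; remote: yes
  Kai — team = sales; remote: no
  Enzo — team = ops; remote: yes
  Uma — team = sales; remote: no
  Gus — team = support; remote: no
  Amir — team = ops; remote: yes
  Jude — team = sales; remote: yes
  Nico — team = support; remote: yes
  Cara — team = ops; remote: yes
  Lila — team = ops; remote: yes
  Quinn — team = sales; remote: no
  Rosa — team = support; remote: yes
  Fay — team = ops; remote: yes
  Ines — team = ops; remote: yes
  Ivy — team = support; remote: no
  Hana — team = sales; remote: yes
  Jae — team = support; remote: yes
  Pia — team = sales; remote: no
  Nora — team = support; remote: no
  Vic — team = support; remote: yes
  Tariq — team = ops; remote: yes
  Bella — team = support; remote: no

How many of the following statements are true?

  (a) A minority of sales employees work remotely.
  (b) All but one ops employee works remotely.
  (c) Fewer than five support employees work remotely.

(a) sales: |A| = 7, |A ∩ B| = 3; needs |A ∩ B| < |A ∖ B| — true.
(b) ops: |A| = 8, |A ∩ B| = 8; needs |A ∖ B| = 1 — false.
(c) support: |A| = 9, |A ∩ B| = 5; needs |A ∩ B| < 5 — false.

1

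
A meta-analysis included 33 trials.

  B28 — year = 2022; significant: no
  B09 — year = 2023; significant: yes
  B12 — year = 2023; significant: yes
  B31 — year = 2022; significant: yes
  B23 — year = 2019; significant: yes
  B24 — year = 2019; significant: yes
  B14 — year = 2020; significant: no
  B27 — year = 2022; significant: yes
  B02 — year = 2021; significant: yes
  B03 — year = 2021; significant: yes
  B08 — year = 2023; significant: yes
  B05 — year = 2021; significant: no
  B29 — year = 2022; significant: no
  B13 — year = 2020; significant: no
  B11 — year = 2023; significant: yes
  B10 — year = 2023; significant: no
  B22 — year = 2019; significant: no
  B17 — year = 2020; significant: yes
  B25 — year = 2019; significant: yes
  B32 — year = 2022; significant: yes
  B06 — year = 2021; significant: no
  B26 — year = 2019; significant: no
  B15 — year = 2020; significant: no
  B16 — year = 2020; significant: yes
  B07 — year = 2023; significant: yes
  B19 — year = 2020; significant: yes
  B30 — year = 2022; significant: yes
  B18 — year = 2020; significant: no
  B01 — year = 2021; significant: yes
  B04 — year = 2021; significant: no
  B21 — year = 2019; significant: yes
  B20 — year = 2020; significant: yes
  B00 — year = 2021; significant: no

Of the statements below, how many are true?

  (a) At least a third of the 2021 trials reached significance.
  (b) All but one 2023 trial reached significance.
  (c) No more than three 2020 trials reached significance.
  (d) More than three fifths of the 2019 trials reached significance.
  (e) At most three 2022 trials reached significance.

3

(a) 2021: |A| = 7, |A ∩ B| = 3; needs |A ∩ B| / |A| ≥ 1/3 — true.
(b) 2023: |A| = 6, |A ∩ B| = 5; needs |A ∖ B| = 1 — true.
(c) 2020: |A| = 8, |A ∩ B| = 4; needs |A ∩ B| ≤ 3 — false.
(d) 2019: |A| = 6, |A ∩ B| = 4; needs |A ∩ B| / |A| > 3/5 — true.
(e) 2022: |A| = 6, |A ∩ B| = 4; needs |A ∩ B| ≤ 3 — false.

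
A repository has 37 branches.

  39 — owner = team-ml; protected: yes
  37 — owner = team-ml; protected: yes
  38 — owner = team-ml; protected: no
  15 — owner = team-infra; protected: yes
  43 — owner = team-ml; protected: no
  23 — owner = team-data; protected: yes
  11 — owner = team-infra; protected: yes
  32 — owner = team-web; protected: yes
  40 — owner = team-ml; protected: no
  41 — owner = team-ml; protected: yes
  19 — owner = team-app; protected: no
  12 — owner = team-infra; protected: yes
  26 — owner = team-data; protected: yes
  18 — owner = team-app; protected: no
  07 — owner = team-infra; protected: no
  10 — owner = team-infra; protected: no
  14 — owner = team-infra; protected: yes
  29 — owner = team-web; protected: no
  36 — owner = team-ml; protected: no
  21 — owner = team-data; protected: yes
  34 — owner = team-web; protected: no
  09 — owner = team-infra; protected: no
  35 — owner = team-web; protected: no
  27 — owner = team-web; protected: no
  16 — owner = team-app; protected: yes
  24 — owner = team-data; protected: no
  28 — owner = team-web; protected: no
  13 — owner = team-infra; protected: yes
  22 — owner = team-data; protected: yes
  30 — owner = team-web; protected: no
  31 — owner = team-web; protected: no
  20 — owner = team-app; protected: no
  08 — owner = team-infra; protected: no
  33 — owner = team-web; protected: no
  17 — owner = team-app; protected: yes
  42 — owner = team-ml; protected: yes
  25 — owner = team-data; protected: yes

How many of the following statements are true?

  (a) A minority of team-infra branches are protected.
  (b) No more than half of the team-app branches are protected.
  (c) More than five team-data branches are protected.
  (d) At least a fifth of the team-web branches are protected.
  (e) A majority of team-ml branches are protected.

1

(a) team-infra: |A| = 9, |A ∩ B| = 5; needs |A ∩ B| < |A ∖ B| — false.
(b) team-app: |A| = 5, |A ∩ B| = 2; needs |A ∩ B| ≤ |A ∖ B| — true.
(c) team-data: |A| = 6, |A ∩ B| = 5; needs |A ∩ B| > 5 — false.
(d) team-web: |A| = 9, |A ∩ B| = 1; needs |A ∩ B| / |A| ≥ 1/5 — false.
(e) team-ml: |A| = 8, |A ∩ B| = 4; needs |A ∩ B| > |A ∖ B| — false.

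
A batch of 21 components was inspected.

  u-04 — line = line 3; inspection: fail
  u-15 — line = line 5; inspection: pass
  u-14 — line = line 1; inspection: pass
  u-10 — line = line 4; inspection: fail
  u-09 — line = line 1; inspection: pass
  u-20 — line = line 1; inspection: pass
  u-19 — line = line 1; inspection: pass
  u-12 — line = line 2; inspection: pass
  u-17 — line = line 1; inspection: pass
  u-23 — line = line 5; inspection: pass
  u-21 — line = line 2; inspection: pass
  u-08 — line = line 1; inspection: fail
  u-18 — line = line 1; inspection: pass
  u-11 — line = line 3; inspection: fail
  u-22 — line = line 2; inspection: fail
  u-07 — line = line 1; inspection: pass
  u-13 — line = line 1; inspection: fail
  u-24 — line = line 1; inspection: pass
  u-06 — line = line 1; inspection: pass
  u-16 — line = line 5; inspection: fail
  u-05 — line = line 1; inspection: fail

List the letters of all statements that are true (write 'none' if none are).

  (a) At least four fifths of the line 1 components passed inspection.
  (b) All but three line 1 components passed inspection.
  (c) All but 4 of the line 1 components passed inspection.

(b)

|A| = 12, |A ∩ B| = 9, |A ∖ B| = 3.
(a) |A ∩ B| / |A| ≥ 4/5: fails.
(b) |A ∖ B| = 3: holds.
(c) |A ∖ B| = 4: fails.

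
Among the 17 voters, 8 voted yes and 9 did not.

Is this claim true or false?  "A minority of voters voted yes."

True

The determiner here denotes the relation: |A ∩ B| < |A ∖ B|.
|A| = 17, |A ∩ B| = 8, |A ∖ B| = 9.
8 < 9, so the statement is true.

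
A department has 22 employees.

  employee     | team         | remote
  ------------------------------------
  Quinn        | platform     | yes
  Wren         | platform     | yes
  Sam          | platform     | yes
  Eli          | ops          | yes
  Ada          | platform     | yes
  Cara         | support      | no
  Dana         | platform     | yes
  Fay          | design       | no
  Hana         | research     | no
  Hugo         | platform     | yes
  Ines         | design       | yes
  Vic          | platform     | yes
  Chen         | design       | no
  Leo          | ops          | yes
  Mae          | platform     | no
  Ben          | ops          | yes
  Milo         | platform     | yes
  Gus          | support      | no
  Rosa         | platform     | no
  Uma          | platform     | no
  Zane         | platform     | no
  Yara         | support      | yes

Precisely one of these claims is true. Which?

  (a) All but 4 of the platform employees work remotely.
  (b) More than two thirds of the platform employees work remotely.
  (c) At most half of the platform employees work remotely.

|A| = 12, |A ∩ B| = 8, |A ∖ B| = 4.
(a) requires |A ∖ B| = 4: true.
(b) requires |A ∩ B| / |A| > 2/3: false.
(c) requires |A ∩ B| ≤ |A ∖ B|: false.

(a)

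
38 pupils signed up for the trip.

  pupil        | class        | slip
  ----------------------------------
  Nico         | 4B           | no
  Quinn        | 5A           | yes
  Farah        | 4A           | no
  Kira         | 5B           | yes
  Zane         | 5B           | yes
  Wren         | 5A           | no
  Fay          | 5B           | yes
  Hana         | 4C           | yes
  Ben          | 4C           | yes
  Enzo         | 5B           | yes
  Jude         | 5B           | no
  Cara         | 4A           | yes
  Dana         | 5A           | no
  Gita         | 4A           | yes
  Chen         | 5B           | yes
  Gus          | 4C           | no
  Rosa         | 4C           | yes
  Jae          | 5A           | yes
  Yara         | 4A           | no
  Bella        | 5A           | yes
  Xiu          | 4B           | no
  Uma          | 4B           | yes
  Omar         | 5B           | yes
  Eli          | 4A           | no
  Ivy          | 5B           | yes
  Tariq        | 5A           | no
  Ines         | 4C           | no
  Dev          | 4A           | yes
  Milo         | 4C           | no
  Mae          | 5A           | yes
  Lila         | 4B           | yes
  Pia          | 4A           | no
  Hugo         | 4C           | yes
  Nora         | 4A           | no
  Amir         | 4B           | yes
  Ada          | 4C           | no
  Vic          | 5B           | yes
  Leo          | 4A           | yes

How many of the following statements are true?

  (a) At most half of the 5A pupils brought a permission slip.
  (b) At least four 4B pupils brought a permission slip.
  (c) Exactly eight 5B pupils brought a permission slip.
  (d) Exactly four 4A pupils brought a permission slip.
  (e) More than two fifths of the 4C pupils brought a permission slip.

3

(a) 5A: |A| = 7, |A ∩ B| = 4; needs |A ∩ B| ≤ |A ∖ B| — false.
(b) 4B: |A| = 5, |A ∩ B| = 3; needs |A ∩ B| ≥ 4 — false.
(c) 5B: |A| = 9, |A ∩ B| = 8; needs |A ∩ B| = 8 — true.
(d) 4A: |A| = 9, |A ∩ B| = 4; needs |A ∩ B| = 4 — true.
(e) 4C: |A| = 8, |A ∩ B| = 4; needs |A ∩ B| / |A| > 2/5 — true.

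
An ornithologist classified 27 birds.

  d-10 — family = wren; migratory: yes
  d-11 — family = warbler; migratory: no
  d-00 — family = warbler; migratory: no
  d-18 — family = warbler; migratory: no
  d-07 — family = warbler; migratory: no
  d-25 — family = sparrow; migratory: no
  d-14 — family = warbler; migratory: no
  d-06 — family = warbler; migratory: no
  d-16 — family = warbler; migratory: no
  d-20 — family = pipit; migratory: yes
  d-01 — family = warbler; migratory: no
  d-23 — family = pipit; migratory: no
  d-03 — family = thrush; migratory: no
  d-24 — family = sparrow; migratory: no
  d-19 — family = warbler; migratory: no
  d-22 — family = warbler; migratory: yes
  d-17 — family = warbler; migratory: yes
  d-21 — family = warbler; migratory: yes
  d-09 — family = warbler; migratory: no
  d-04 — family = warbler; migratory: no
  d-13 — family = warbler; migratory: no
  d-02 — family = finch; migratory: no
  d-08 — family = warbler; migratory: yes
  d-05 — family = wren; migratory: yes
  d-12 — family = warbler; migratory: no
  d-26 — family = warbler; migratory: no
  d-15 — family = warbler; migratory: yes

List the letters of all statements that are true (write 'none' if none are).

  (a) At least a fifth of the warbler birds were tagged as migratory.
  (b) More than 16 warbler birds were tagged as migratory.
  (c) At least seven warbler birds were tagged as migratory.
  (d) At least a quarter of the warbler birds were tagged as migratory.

(a), (d)

|A| = 19, |A ∩ B| = 5, |A ∖ B| = 14.
(a) |A ∩ B| / |A| ≥ 1/5: holds.
(b) |A ∩ B| > 16: fails.
(c) |A ∩ B| ≥ 7: fails.
(d) |A ∩ B| / |A| ≥ 1/4: holds.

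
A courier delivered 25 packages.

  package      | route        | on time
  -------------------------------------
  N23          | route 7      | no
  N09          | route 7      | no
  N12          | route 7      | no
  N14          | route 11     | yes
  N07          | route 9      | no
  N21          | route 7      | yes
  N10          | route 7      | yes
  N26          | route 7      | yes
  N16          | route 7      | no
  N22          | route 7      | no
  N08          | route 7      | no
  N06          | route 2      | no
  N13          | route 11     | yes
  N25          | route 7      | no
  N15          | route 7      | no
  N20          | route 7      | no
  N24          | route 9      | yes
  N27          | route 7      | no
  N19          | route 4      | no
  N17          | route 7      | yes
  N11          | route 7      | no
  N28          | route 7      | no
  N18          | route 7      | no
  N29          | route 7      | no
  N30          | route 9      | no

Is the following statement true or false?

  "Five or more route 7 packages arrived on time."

Truth condition: |A ∩ B| ≥ 5.
|A| = 18, |A ∩ B| = 4, |A ∖ B| = 14.
|A ∩ B| = 4, so the statement is false.

False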